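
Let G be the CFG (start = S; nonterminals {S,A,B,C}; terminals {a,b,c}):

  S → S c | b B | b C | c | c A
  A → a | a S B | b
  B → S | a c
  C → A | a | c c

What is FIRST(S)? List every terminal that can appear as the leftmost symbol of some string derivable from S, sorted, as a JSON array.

Compute FIRST by fixpoint:
[1]
  A via A→a: +{a}
  A via A→b: +{b}
  B via B→a c: +{a}
  C via C→A: +{a,b}
  C via C→c c: +{c}
  S via S→b B: +{b}
  S via S→c: +{c}
  FIRST(S)={b,c}  FIRST(A)={a,b}  FIRST(B)={a}  FIRST(C)={a,b,c}
[2]
  B via B→S: +{b,c}
  FIRST(S)={b,c}  FIRST(A)={a,b}  FIRST(B)={a,b,c}  FIRST(C)={a,b,c}
[3] done
  FIRST(S)={b,c}  FIRST(A)={a,b}  FIRST(B)={a,b,c}  FIRST(C)={a,b,c}

FIRST(S) = ["b", "c"]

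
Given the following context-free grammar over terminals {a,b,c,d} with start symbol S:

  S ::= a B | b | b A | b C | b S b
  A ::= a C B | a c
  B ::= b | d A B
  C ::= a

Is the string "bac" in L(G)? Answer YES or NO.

CNF form of G:
  S -> T0 B | T3 A | T3 C | T3 X6 | b
  A -> T0 T1 | T0 X4
  B -> T2 X5 | b
  C -> a
  T0 -> a
  T1 -> c
  T2 -> d
  T3 -> b
  X4 -> C B
  X5 -> A B
  X6 -> S T3

CYK fill:
  T[0,0] 'b' = {B,S,T3}  orig:{B,S}
  T[1,1] 'a' = {C,T0}  orig:{C}
  T[2,2] 'c' = {T1}  orig:{}
  T[0,1] 'ba' = {S}
  T[1,2] 'ac' = {A}
  T[0,2] 'bac' = {S}

S ∈ T[0,2] ⇒ YES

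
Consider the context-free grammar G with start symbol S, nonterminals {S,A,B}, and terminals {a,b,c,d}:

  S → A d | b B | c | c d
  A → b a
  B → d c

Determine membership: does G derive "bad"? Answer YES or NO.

Convert to CNF:
  S -> A T2 | T0 B | T3 T2 | c
  A -> T0 T1
  B -> T2 T3
  T0 -> b
  T1 -> a
  T2 -> d
  T3 -> c

CYK fill:
  T[0,0] 'b' = {T0}  orig:{}
  T[1,1] 'a' = {T1}  orig:{}
  T[2,2] 'd' = {T2}  orig:{}
  T[0,1] 'ba' = {A}
  T[1,2] 'ad' = ∅
  T[0,2] 'bad' = {S}

S ∈ T[0,2] ⇒ YES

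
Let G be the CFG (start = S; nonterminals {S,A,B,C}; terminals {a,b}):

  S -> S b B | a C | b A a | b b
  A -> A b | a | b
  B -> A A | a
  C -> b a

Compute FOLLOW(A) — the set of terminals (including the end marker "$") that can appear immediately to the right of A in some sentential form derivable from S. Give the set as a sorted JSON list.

FIRST sets, iterate to fixpoint:
[1]
  A via A→a: +{a}
  A via A→b: +{b}
  B via B→A A: +{a,b}
  C via C→b a: +{b}
  S via S→a C: +{a}
  S via S→b A a: +{b}
  FIRST[S]={a,b}  FIRST[A]={a,b}  FIRST[B]={a,b}  FIRST[C]={b}
[2] done
  FIRST[S]={a,b}  FIRST[A]={a,b}  FIRST[B]={a,b}  FIRST[C]={b}

Compute FOLLOW by fixpoint:
initialize: $ ∈ FOLLOW(S)
pass 1:
  A→A b: FOLLOW(A) ⊇ FIRST(b) = {b}; new: +{b}
  B→A A: FOLLOW(A) ⊇ FIRST(A) = {a,b}; new: +{a}
  S→S b B: FOLLOW(S) ⊇ FIRST(b) = {b}; new: +{b}
  S→S b B: FOLLOW(B) ⊇ FOLLOW(S) ⊇ {$,b}; new: +{$,b}
  S→a C: FOLLOW(C) ⊇ FOLLOW(S) ⊇ {$,b}; new: +{$,b}
  FOLLOW(S)={$,b}  FOLLOW(A)={a,b}  FOLLOW(B)={$,b}  FOLLOW(C)={$,b}
pass 2:
  B→A A: FOLLOW(A) ⊇ FOLLOW(B) ⊇ {$,b}; new: +{$}
  FOLLOW(S)={$,b}  FOLLOW(A)={$,a,b}  FOLLOW(B)={$,b}  FOLLOW(C)={$,b}
pass 3: — fixpoint
  FOLLOW(S)={$,b}  FOLLOW(A)={$,a,b}  FOLLOW(B)={$,b}  FOLLOW(C)={$,b}

FOLLOW(A) = ["$", "a", "b"]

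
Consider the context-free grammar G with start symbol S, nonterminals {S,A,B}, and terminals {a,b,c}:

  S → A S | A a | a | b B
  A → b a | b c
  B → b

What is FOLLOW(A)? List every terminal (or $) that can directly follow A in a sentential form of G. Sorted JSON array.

FIRST iteration:
round 1:
  A via A→b a: +{b}
  B via B→b: +{b}
  S via S→A S: +{b}
  S via S→a: +{a}
  FIRST(S)={a,b}  FIRST(A)={b}  FIRST(B)={b}
round 2: (stable)
  FIRST(S)={a,b}  FIRST(A)={b}  FIRST(B)={b}

FOLLOW sets:
FOLLOW(S) := {$}
[1]
  S→A S: FOLLOW(A) ⊇ FIRST(S) = {a,b}; new: +{a,b}
  S→b B: FOLLOW(B) ⊇ FOLLOW(S) ⊇ {$}; new: +{$}
  S: {$}  A: {a,b}  B: {$}
[2] done
  S: {$}  A: {a,b}  B: {$}

FOLLOW(A) = ["a", "b"]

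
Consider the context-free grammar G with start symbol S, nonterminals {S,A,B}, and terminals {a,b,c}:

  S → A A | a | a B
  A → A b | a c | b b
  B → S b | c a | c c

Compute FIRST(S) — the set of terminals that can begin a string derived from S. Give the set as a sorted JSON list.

FIRST iteration:
iter 1:
  A via A→a c: +{a}
  A via A→b b: +{b}
  B via B→c a: +{c}
  S via S→A A: +{a,b}
  S: {a,b}  A: {a,b}  B: {c}
iter 2:
  B via B→S b: +{a,b}
  S: {a,b}  A: {a,b}  B: {a,b,c}
iter 3: (stable)
  S: {a,b}  A: {a,b}  B: {a,b,c}

FIRST(S) = ["a", "b"]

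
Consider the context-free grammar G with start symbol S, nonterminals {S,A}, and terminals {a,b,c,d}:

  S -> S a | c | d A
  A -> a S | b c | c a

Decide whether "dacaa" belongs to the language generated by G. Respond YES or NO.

Convert to CNF:
  S -> S T0 | T3 A | c
  A -> T0 S | T1 T2 | T2 T0
  T0 -> a
  T1 -> b
  T2 -> c
  T3 -> d

CYK fill:
  [0..0]={T3}  "d"  orig:{}
  [1..1]={T0}  "a"  orig:{}
  [2..2]={S,T2}  "c"  orig:{S}
  [3..3]={T0}  "a"  orig:{}
  [4..4]={T0}  "a"  orig:{}
  [0..1]=∅  "da"
  [1..2]={A}  "ac"
  [2..3]={A,S}  "ca"
  [3..4]=∅  "aa"
  [0..2]={S}  "dac"
  [1..3]={A}  "aca"
  [2..4]={S}  "caa"
  [0..3]={S}  "daca"
  [1..4]={A}  "acaa"
  [0..4]={S}  "dacaa"

S ∈ T[0,4] ⇒ YES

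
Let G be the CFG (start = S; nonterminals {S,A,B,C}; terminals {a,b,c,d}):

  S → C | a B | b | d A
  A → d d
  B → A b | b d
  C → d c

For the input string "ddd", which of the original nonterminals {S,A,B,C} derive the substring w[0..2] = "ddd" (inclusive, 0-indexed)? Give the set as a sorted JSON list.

Convert to CNF:
  S -> T0 A | T0 T2 | T3 B | b
  A -> T0 T0
  B -> A T1 | T1 T0
  C -> T0 T2
  T0 -> d
  T1 -> b
  T2 -> c
  T3 -> a

Fill CYK table bottom-up, restricted to cells inside w[0..2]:
  cell(0,0) d: {T0}  orig:{}
  cell(1,1) d: {T0}  orig:{}
  cell(2,2) d: {T0}  orig:{}
  cell(0,1) dd: {A}
  cell(1,2) dd: {A}
  cell(0,2) ddd: {S}

Original NTs in T[0,2] deriving "ddd": ["S"]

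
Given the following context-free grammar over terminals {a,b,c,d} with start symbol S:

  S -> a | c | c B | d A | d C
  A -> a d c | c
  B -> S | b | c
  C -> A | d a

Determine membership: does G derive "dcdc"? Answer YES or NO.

CNF form of G:
  S -> T1 A | T1 C | T2 B | a | c
  A -> T0 X3 | c
  B -> T1 A | T1 C | T2 B | a | b | c
  C -> T0 X4 | T1 T0 | c
  T0 -> a
  T1 -> d
  T2 -> c
  X3 -> T1 T2
  X4 -> T1 T2

CYK table (by increasing span):
  [0..0]={T1}  "d"  orig:{}
  [1..1]={A,B,C,S,T2}  "c"  orig:{A,B,C,S}
  [2..2]={T1}  "d"  orig:{}
  [3..3]={A,B,C,S,T2}  "c"  orig:{A,B,C,S}
  [0..1]={B,S,X3,X4}  "dc"  orig:{B,S}
  [1..2]=∅  "cd"
  [2..3]={B,S,X3,X4}  "dc"  orig:{B,S}
  [0..2]=∅  "dcd"
  [1..3]={B,S}  "cdc"
  [0..3]=∅  "dcdc"

S ∉ T[0,3] ⇒ NO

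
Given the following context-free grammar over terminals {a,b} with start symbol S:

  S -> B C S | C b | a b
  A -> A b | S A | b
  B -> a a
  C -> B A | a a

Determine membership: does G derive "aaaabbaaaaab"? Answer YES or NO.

CNF form of G:
  S -> B X2 | C T0 | T1 T0
  A -> A T0 | S A | b
  B -> T1 T1
  C -> B A | T1 T1
  T0 -> b
  T1 -> a
  X2 -> C S

CYK table (by increasing span):
  T[0,0] 'a' = {T1}  orig:{}
  T[1,1] 'a' = {T1}  orig:{}
  T[2,2] 'a' = {T1}  orig:{}
  T[3,3] 'a' = {T1}  orig:{}
  T[4,4] 'b' = {A,T0}  orig:{A}
  T[5,5] 'b' = {A,T0}  orig:{A}
  T[6,6] 'a' = {T1}  orig:{}
  T[7,7] 'a' = {T1}  orig:{}
  T[8,8] 'a' = {T1}  orig:{}
  T[9,9] 'a' = {T1}  orig:{}
  T[10,10] 'a' = {T1}  orig:{}
  T[11,11] 'b' = {A,T0}  orig:{A}
  T[0,1] 'aa' = {B,C}
  T[1,2] 'aa' = {B,C}
  T[2,3] 'aa' = {B,C}
  T[3,4] 'ab' = {S}
  T[4,5] 'bb' = {A}
  T[5,6] 'ba' = ∅
  T[6,7] 'aa' = {B,C}
  T[7,8] 'aa' = {B,C}
  T[8,9] 'aa' = {B,C}
  T[9,10] 'aa' = {B,C}
  T[10,11] 'ab' = {S}
  T[0,2] 'aaa' = ∅
  T[1,3] 'aaa' = ∅
  T[2,4] 'aab' = {C,S}
  T[3,5] 'abb' = {A}
  T[4,6] 'bba' = ∅
  T[5,7] 'baa' = ∅
  T[6,8] 'aaa' = ∅
  T[7,9] 'aaa' = ∅
  T[8,10] 'aaa' = ∅
  T[9,11] 'aab' = {C,S}
  T[0,3] 'aaaa' = ∅
  T[1,4] 'aaab' = {X2}  orig:{}
  T[2,5] 'aabb' = {A,C,S}
  T[3,6] 'abba' = ∅
  T[4,7] 'bbaa' = ∅
  T[5,8] 'baaa' = ∅
  T[6,9] 'aaaa' = ∅
  T[7,10] 'aaaa' = ∅
  T[8,11] 'aaab' = {X2}  orig:{}
  T[0,4] 'aaaab' = {X2}  orig:{}
  T[1,5] 'aaabb' = {C}
  T[2,6] 'aabba' = ∅
  T[3,7] 'abbaa' = ∅
  T[4,8] 'bbaaa' = ∅
  T[5,9] 'baaaa' = ∅
  T[6,10] 'aaaaa' = ∅
  T[7,11] 'aaaab' = {X2}  orig:{}
  T[0,5] 'aaaabb' = {C,X2}  orig:{C}
  T[1,6] 'aaabba' = ∅
  T[2,7] 'aabbaa' = ∅
  T[3,8] 'abbaaa' = ∅
  T[4,9] 'bbaaaa' = ∅
  T[5,10] 'baaaaa' = ∅
  T[6,11] 'aaaaab' = {S}
  T[0,6] 'aaaabba' = ∅
  T[1,7] 'aaabbaa' = ∅
  T[2,8] 'aabbaaa' = ∅
  T[3,9] 'abbaaaa' = ∅
  T[4,10] 'bbaaaaa' = ∅
  T[5,11] 'baaaaab' = ∅
  T[0,7] 'aaaabbaa' = ∅
  T[1,8] 'aaabbaaa' = ∅
  T[2,9] 'aabbaaaa' = ∅
  T[3,10] 'abbaaaaa' = ∅
  T[4,11] 'bbaaaaab' = ∅
  T[0,8] 'aaaabbaaa' = ∅
  T[1,9] 'aaabbaaaa' = ∅
  T[2,10] 'aabbaaaaa' = ∅
  T[3,11] 'abbaaaaab' = ∅
  T[0,9] 'aaaabbaaaa' = ∅
  T[1,10] 'aaabbaaaaa' = ∅
  T[2,11] 'aabbaaaaab' = {X2}  orig:{}
  T[0,10] 'aaaabbaaaaa' = ∅
  T[1,11] 'aaabbaaaaab' = {X2}  orig:{}
  T[0,11] 'aaaabbaaaaab' = {S,X2}  orig:{S}

S ∈ T[0,11] ⇒ YES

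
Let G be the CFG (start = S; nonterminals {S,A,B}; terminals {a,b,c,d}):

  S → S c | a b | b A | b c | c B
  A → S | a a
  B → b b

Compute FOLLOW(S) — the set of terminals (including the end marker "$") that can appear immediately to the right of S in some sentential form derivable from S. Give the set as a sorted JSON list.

FIRST iteration:
pass 1:
  A via A→a a: +{a}
  B via B→b b: +{b}
  S via S→a b: +{a}
  S via S→b A: +{b}
  S via S→c B: +{c}
  S: {a,b,c}  A: {a}  B: {b}
pass 2:
  A via A→S: +{b,c}
  S: {a,b,c}  A: {a,b,c}  B: {b}
pass 3: — fixpoint
  S: {a,b,c}  A: {a,b,c}  B: {b}

FOLLOW sets:
FOLLOW(S) := {$}
[1]
  S→S c: FOLLOW(S) ⊇ FIRST(c) = {c}; new: +{c}
  S→b A: FOLLOW(A) ⊇ FOLLOW(S) ⊇ {$,c}; new: +{$,c}
  S→c B: FOLLOW(B) ⊇ FOLLOW(S) ⊇ {$,c}; new: +{$,c}
  FOLLOW(S)={$,c}  FOLLOW(A)={$,c}  FOLLOW(B)={$,c}
[2] (no change)
  FOLLOW(S)={$,c}  FOLLOW(A)={$,c}  FOLLOW(B)={$,c}

FOLLOW(S) = ["$", "c"]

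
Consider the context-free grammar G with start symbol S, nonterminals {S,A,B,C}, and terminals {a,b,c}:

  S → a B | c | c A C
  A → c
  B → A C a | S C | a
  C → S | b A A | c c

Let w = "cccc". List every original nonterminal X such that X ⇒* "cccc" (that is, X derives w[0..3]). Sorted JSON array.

Convert to CNF:
  S -> T0 B | T2 X6 | c
  A -> c
  B -> A X3 | S C | a
  C -> T0 B | T1 X4 | T2 T2 | T2 X5 | c
  T0 -> a
  T1 -> b
  T2 -> c
  X3 -> C T0
  X4 -> A A
  X5 -> A C
  X6 -> A C

CYK table (by increasing span), restricted to cells inside w[0..3]:
  [0..0]={A,C,S,T2}  "c"  orig:{A,C,S}
  [1..1]={A,C,S,T2}  "c"  orig:{A,C,S}
  [2..2]={A,C,S,T2}  "c"  orig:{A,C,S}
  [3..3]={A,C,S,T2}  "c"  orig:{A,C,S}
  [0..1]={B,C,X4,X5,X6}  "cc"  orig:{B,C}
  [1..2]={B,C,X4,X5,X6}  "cc"  orig:{B,C}
  [2..3]={B,C,X4,X5,X6}  "cc"  orig:{B,C}
  [0..2]={B,C,S,X5,X6}  "ccc"  orig:{B,C,S}
  [1..3]={B,C,S,X5,X6}  "ccc"  orig:{B,C,S}
  [0..3]={B,C,S,X5,X6}  "cccc"  orig:{B,C,S}

Original NTs in T[0,3] deriving "cccc": ["B", "C", "S"]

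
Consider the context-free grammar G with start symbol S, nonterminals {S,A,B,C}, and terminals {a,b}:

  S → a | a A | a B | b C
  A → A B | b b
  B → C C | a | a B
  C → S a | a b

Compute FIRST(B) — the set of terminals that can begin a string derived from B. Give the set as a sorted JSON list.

Compute FIRST by fixpoint:
pass 1:
  A via A→b b: +{b}
  B via B→a: +{a}
  C via C→a b: +{a}
  S via S→a: +{a}
  S via S→b C: +{b}
  S: {a,b}  A: {b}  B: {a}  C: {a}
pass 2:
  C via C→S a: +{b}
  S: {a,b}  A: {b}  B: {a}  C: {a,b}
pass 3:
  B via B→C C: +{b}
  S: {a,b}  A: {b}  B: {a,b}  C: {a,b}
pass 4: done
  S: {a,b}  A: {b}  B: {a,b}  C: {a,b}

FIRST(B) = ["a", "b"]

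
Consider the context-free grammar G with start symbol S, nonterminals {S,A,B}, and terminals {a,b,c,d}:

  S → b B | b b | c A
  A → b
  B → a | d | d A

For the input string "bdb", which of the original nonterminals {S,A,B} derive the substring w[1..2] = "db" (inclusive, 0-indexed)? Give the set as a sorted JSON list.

Convert to CNF:
  S -> T1 B | T1 T1 | T2 A
  A -> b
  B -> T0 A | a | d
  T0 -> d
  T1 -> b
  T2 -> c

CYK table (by increasing span) (cells [i..j] with 1 ≤ i ≤ j ≤ 2 only):
  [1..1]={B,T0}  "d"  orig:{B}
  [2..2]={A,T1}  "b"  orig:{A}
  [1..2]={B}  "db"

Original NTs in T[1,2] deriving "db": ["B"]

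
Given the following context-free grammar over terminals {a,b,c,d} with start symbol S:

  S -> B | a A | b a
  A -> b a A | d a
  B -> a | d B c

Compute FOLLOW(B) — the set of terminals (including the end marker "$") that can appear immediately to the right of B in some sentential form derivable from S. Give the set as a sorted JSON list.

FIRST sets, iterate to fixpoint:
pass 1:
  A via A→b a A: +{b}
  A via A→d a: +{d}
  B via B→a: +{a}
  B via B→d B c: +{d}
  S via S→B: +{a,d}
  S via S→b a: +{b}
  FIRST(S)={a,b,d}  FIRST(A)={b,d}  FIRST(B)={a,d}
pass 2: done
  FIRST(S)={a,b,d}  FIRST(A)={b,d}  FIRST(B)={a,d}

Compute FOLLOW by fixpoint:
initialize: $ ∈ FOLLOW(S)
[1]
  B→d B c: FOLLOW(B) ⊇ FIRST(c) = {c}; new: +{c}
  S→B: FOLLOW(B) ⊇ FOLLOW(S) ⊇ {$}; new: +{$}
  S→a A: FOLLOW(A) ⊇ FOLLOW(S) ⊇ {$}; new: +{$}
  FOLLOW[S]={$}  FOLLOW[A]={$}  FOLLOW[B]={$,c}
[2] (no change)
  FOLLOW[S]={$}  FOLLOW[A]={$}  FOLLOW[B]={$,c}

FOLLOW(B) = ["$", "c"]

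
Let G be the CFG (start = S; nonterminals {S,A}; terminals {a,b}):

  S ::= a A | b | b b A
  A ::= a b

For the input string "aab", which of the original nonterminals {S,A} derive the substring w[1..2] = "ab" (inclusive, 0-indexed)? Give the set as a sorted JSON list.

Convert to CNF:
  S -> T0 A | T1 X2 | b
  A -> T0 T1
  T0 -> a
  T1 -> b
  X2 -> T1 A

CYK fill (cells [i..j] with 1 ≤ i ≤ j ≤ 2 only):
  T[1,1] 'a' = {T0}  orig:{}
  T[2,2] 'b' = {S,T1}  orig:{S}
  T[1,2] 'ab' = {A}

Original NTs in T[1,2] deriving "ab": ["A"]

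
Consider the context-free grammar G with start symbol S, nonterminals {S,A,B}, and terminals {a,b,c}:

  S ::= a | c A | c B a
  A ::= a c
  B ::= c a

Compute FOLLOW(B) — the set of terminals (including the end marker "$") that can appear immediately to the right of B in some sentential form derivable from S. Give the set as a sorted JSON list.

FIRST iteration:
[1]
  A via A→a c: +{a}
  B via B→c a: +{c}
  S via S→a: +{a}
  S via S→c A: +{c}
  S: {a,c}  A: {a}  B: {c}
[2] — fixpoint
  S: {a,c}  A: {a}  B: {c}

FOLLOW sets:
initialize: $ ∈ FOLLOW(S)
iter 1:
  S→c A: FOLLOW(A) ⊇ FOLLOW(S) ⊇ {$}; new: +{$}
  S→c B a: FOLLOW(B) ⊇ FIRST(a) = {a}; new: +{a}
  S: {$}  A: {$}  B: {a}
iter 2: done
  S: {$}  A: {$}  B: {a}

FOLLOW(B) = ["a"]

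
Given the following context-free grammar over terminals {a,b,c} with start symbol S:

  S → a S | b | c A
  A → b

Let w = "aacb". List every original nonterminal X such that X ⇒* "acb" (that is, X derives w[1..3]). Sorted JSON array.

Convert to CNF:
  S -> T0 S | T1 A | b
  A -> b
  T0 -> a
  T1 -> c

CYK fill (cells [i..j] with 1 ≤ i ≤ j ≤ 3 only):
  [1..1]={T0}  "a"  orig:{}
  [2..2]={T1}  "c"  orig:{}
  [3..3]={A,S}  "b"
  [1..2]=∅  "ac"
  [2..3]={S}  "cb"
  [1..3]={S}  "acb"

Original NTs in T[1,3] deriving "acb": ["S"]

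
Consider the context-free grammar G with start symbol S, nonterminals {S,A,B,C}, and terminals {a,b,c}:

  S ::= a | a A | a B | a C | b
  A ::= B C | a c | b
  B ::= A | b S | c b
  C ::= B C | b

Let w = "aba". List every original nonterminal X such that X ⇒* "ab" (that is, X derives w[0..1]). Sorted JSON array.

CNF form of G:
  S -> T0 A | T0 B | T0 C | a | b
  A -> B C | T0 T1 | b
  B -> B C | T0 T1 | T1 T2 | T2 S | b
  C -> B C | b
  T0 -> a
  T1 -> c
  T2 -> b

CYK fill (cells [i..j] with 0 ≤ i ≤ j ≤ 1 only):
  [0..0]={S,T0}  "a"  orig:{S}
  [1..1]={A,B,C,S,T2}  "b"  orig:{A,B,C,S}
  [0..1]={S}  "ab"

Original NTs in T[0,1] deriving "ab": ["S"]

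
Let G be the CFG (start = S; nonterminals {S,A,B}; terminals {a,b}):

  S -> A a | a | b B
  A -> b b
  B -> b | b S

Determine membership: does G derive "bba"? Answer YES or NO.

CNF form of G:
  S -> A T1 | T0 B | a
  A -> T0 T0
  B -> T0 S | b
  T0 -> b
  T1 -> a

Fill CYK table bottom-up:
  T[0,0] 'b' = {B,T0}  orig:{B}
  T[1,1] 'b' = {B,T0}  orig:{B}
  T[2,2] 'a' = {S,T1}  orig:{S}
  T[0,1] 'bb' = {A,S}
  T[1,2] 'ba' = {B}
  T[0,2] 'bba' = {S}

S ∈ T[0,2] ⇒ YES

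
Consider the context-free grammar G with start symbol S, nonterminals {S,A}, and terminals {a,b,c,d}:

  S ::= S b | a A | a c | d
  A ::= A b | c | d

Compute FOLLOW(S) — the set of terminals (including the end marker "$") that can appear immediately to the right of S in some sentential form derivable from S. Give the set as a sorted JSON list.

Compute FIRST by fixpoint:
pass 1:
  A via A→c: +{c}
  A via A→d: +{d}
  S via S→a A: +{a}
  S via S→d: +{d}
  FIRST(S)={a,d}  FIRST(A)={c,d}
pass 2: (stable)
  FIRST(S)={a,d}  FIRST(A)={c,d}

Compute FOLLOW by fixpoint:
initialize: $ ∈ FOLLOW(S)
pass 1:
  A→A b: FOLLOW(A) ⊇ FIRST(b) = {b}; new: +{b}
  S→S b: FOLLOW(S) ⊇ FIRST(b) = {b}; new: +{b}
  S→a A: FOLLOW(A) ⊇ FOLLOW(S) ⊇ {$,b}; new: +{$}
  FOLLOW(S)={$,b}  FOLLOW(A)={$,b}
pass 2: — fixpoint
  FOLLOW(S)={$,b}  FOLLOW(A)={$,b}

FOLLOW(S) = ["$", "b"]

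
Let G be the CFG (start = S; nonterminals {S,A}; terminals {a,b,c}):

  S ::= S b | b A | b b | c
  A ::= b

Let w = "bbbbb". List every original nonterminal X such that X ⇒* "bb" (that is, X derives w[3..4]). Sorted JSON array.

CNF form of G:
  S -> S T0 | T0 A | T0 T0 | c
  A -> b
  T0 -> b

Fill CYK table bottom-up, restricted to cells inside w[3..4]:
  cell(3,3) b: {A,T0}  orig:{A}
  cell(4,4) b: {A,T0}  orig:{A}
  cell(3,4) bb: {S}

Original NTs in T[3,4] deriving "bb": ["S"]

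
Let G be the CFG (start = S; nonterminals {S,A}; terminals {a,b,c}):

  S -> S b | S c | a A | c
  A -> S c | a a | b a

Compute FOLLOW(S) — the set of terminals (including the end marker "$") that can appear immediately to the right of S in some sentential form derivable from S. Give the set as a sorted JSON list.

Compute FIRST by fixpoint:
iter 1:
  A via A→a a: +{a}
  A via A→b a: +{b}
  S via S→a A: +{a}
  S via S→c: +{c}
  FIRST[S]={a,c}  FIRST[A]={a,b}
iter 2:
  A via A→S c: +{c}
  FIRST[S]={a,c}  FIRST[A]={a,b,c}
iter 3: (stable)
  FIRST[S]={a,c}  FIRST[A]={a,b,c}

Compute FOLLOW by fixpoint:
initialize: $ ∈ FOLLOW(S)
pass 1:
  A→S c: FOLLOW(S) ⊇ FIRST(c) = {c}; new: +{c}
  S→S b: FOLLOW(S) ⊇ FIRST(b) = {b}; new: +{b}
  S→a A: FOLLOW(A) ⊇ FOLLOW(S) ⊇ {$,b,c}; new: +{$,b,c}
  S: {$,b,c}  A: {$,b,c}
pass 2: done
  S: {$,b,c}  A: {$,b,c}

FOLLOW(S) = ["$", "b", "c"]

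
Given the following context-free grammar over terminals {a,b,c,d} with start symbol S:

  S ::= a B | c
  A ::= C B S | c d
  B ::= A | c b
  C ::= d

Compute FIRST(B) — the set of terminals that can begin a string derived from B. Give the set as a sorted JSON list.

FIRST iteration:
iter 1:
  A via A→c d: +{c}
  B via B→A: +{c}
  C via C→d: +{d}
  S via S→a B: +{a}
  S via S→c: +{c}
  FIRST[S]={a,c}  FIRST[A]={c}  FIRST[B]={c}  FIRST[C]={d}
iter 2:
  A via A→C B S: +{d}
  B via B→A: +{d}
  FIRST[S]={a,c}  FIRST[A]={c,d}  FIRST[B]={c,d}  FIRST[C]={d}
iter 3: done
  FIRST[S]={a,c}  FIRST[A]={c,d}  FIRST[B]={c,d}  FIRST[C]={d}

FIRST(B) = ["c", "d"]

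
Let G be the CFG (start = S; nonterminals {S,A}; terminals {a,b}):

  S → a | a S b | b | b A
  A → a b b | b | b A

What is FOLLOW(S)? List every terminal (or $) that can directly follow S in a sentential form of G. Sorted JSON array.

Compute FIRST by fixpoint:
iter 1:
  A via A→a b b: +{a}
  A via A→b: +{b}
  S via S→a: +{a}
  S via S→b: +{b}
  S: {a,b}  A: {a,b}
iter 2: done
  S: {a,b}  A: {a,b}

FOLLOW sets:
initialize: $ ∈ FOLLOW(S)
iter 1:
  S→a S b: FOLLOW(S) ⊇ FIRST(b) = {b}; new: +{b}
  S→b A: FOLLOW(A) ⊇ FOLLOW(S) ⊇ {$,b}; new: +{$,b}
  FOLLOW(S)={$,b}  FOLLOW(A)={$,b}
iter 2: (no change)
  FOLLOW(S)={$,b}  FOLLOW(A)={$,b}

FOLLOW(S) = ["$", "b"]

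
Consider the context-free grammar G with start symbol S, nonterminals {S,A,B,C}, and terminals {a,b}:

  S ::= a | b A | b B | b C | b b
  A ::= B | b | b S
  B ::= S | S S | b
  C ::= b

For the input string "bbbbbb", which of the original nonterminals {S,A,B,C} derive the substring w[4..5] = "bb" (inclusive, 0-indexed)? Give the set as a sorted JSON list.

Convert to CNF:
  S -> T0 A | T0 B | T0 C | T0 T0 | a
  A -> S S | T0 A | T0 B | T0 C | T0 S | T0 T0 | a | b
  B -> S S | T0 A | T0 B | T0 C | T0 T0 | a | b
  C -> b
  T0 -> b

CYK fill, restricted to cells inside w[4..5]:
  T[4,4] 'b' = {A,B,C,T0}  orig:{A,B,C}
  T[5,5] 'b' = {A,B,C,T0}  orig:{A,B,C}
  T[4,5] 'bb' = {A,B,S}

Original NTs in T[4,5] deriving "bb": ["A", "B", "S"]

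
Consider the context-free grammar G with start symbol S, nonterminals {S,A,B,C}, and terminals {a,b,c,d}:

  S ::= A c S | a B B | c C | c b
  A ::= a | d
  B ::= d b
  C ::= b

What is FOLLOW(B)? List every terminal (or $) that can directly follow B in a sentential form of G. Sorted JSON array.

Compute FIRST by fixpoint:
round 1:
  A via A→a: +{a}
  A via A→d: +{d}
  B via B→d b: +{d}
  C via C→b: +{b}
  S via S→A c S: +{a,d}
  S via S→c C: +{c}
  FIRST(S)={a,c,d}  FIRST(A)={a,d}  FIRST(B)={d}  FIRST(C)={b}
round 2: — fixpoint
  FIRST(S)={a,c,d}  FIRST(A)={a,d}  FIRST(B)={d}  FIRST(C)={b}

FOLLOW iteration:
seed FOLLOW(S) with $
pass 1:
  S→A c S: FOLLOW(A) ⊇ FIRST(c) = {c}; new: +{c}
  S→a B B: FOLLOW(B) ⊇ FIRST(B) = {d}; new: +{d}
  S→a B B: FOLLOW(B) ⊇ FOLLOW(S) ⊇ {$}; new: +{$}
  S→c C: FOLLOW(C) ⊇ FOLLOW(S) ⊇ {$}; new: +{$}
  FOLLOW[S]={$}  FOLLOW[A]={c}  FOLLOW[B]={$,d}  FOLLOW[C]={$}
pass 2: done
  FOLLOW[S]={$}  FOLLOW[A]={c}  FOLLOW[B]={$,d}  FOLLOW[C]={$}

FOLLOW(B) = ["$", "d"]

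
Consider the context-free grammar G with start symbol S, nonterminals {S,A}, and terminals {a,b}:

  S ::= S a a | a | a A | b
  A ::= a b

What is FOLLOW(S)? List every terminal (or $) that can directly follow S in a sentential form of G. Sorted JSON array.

Compute FIRST by fixpoint:
pass 1:
  A via A→a b: +{a}
  S via S→a: +{a}
  S via S→b: +{b}
  S: {a,b}  A: {a}
pass 2: (no change)
  S: {a,b}  A: {a}

FOLLOW iteration:
seed FOLLOW(S) with $
iter 1:
  S→S a a: FOLLOW(S) ⊇ FIRST(a) = {a}; new: +{a}
  S→a A: FOLLOW(A) ⊇ FOLLOW(S) ⊇ {$,a}; new: +{$,a}
  FOLLOW(S)={$,a}  FOLLOW(A)={$,a}
iter 2: done
  FOLLOW(S)={$,a}  FOLLOW(A)={$,a}

FOLLOW(S) = ["$", "a"]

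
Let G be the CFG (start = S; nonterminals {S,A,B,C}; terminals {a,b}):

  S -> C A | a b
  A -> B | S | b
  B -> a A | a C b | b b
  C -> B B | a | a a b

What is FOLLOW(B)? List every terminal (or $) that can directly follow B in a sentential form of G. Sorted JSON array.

Compute FIRST by fixpoint:
iter 1:
  A via A→b: +{b}
  B via B→a A: +{a}
  B via B→b b: +{b}
  C via C→B B: +{a,b}
  S via S→C A: +{a,b}
  FIRST(S)={a,b}  FIRST(A)={b}  FIRST(B)={a,b}  FIRST(C)={a,b}
iter 2:
  A via A→B: +{a}
  FIRST(S)={a,b}  FIRST(A)={a,b}  FIRST(B)={a,b}  FIRST(C)={a,b}
iter 3: done
  FIRST(S)={a,b}  FIRST(A)={a,b}  FIRST(B)={a,b}  FIRST(C)={a,b}

FOLLOW sets:
FOLLOW(S) := {$}
round 1:
  B→a C b: FOLLOW(C) ⊇ FIRST(b) = {b}; new: +{b}
  C→B B: FOLLOW(B) ⊇ FIRST(B) = {a,b}; new: +{a,b}
  S→C A: FOLLOW(C) ⊇ FIRST(A) = {a,b}; new: +{a}
  S→C A: FOLLOW(A) ⊇ FOLLOW(S) ⊇ {$}; new: +{$}
  FOLLOW[S]={$}  FOLLOW[A]={$}  FOLLOW[B]={a,b}  FOLLOW[C]={a,b}
round 2:
  A→B: FOLLOW(B) ⊇ FOLLOW(A) ⊇ {$}; new: +{$}
  B→a A: FOLLOW(A) ⊇ FOLLOW(B) ⊇ {$,a,b}; new: +{a,b}
  FOLLOW[S]={$}  FOLLOW[A]={$,a,b}  FOLLOW[B]={$,a,b}  FOLLOW[C]={a,b}
round 3:
  A→S: FOLLOW(S) ⊇ FOLLOW(A) ⊇ {$,a,b}; new: +{a,b}
  FOLLOW[S]={$,a,b}  FOLLOW[A]={$,a,b}  FOLLOW[B]={$,a,b}  FOLLOW[C]={a,b}
round 4: — fixpoint
  FOLLOW[S]={$,a,b}  FOLLOW[A]={$,a,b}  FOLLOW[B]={$,a,b}  FOLLOW[C]={a,b}

FOLLOW(B) = ["$", "a", "b"]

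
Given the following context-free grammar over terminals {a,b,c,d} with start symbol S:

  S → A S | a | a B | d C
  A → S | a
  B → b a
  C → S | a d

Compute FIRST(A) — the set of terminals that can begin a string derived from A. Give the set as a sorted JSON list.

FIRST iteration:
[1]
  A via A→a: +{a}
  B via B→b a: +{b}
  C via C→a d: +{a}
  S via S→A S: +{a}
  S via S→d C: +{d}
  FIRST(S)={a,d}  FIRST(A)={a}  FIRST(B)={b}  FIRST(C)={a}
[2]
  A via A→S: +{d}
  C via C→S: +{d}
  FIRST(S)={a,d}  FIRST(A)={a,d}  FIRST(B)={b}  FIRST(C)={a,d}
[3] done
  FIRST(S)={a,d}  FIRST(A)={a,d}  FIRST(B)={b}  FIRST(C)={a,d}

FIRST(A) = ["a", "d"]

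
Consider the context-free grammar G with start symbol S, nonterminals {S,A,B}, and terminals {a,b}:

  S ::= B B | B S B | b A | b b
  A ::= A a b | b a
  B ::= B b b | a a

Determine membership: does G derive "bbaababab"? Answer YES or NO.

CNF form of G:
  S -> B B | B X4 | T1 A | T1 T1
  A -> A X2 | T1 T0
  B -> B X3 | T0 T0
  T0 -> a
  T1 -> b
  X2 -> T0 T1
  X3 -> T1 T1
  X4 -> S B

CYK table (by increasing span):
  cell(0,0) b: {T1}  orig:{}
  cell(1,1) b: {T1}  orig:{}
  cell(2,2) a: {T0}  orig:{}
  cell(3,3) a: {T0}  orig:{}
  cell(4,4) b: {T1}  orig:{}
  cell(5,5) a: {T0}  orig:{}
  cell(6,6) b: {T1}  orig:{}
  cell(7,7) a: {T0}  orig:{}
  cell(8,8) b: {T1}  orig:{}
  cell(0,1) bb: {S,X3}  orig:{S}
  cell(1,2) ba: {A}
  cell(2,3) aa: {B}
  cell(3,4) ab: {X2}  orig:{}
  cell(4,5) ba: {A}
  cell(5,6) ab: {X2}  orig:{}
  cell(6,7) ba: {A}
  cell(7,8) ab: {X2}  orig:{}
  cell(0,2) bba: {S}
  cell(1,3) baa: ∅
  cell(2,4) aab: ∅
  cell(3,5) aba: ∅
  cell(4,6) bab: ∅
  cell(5,7) aba: ∅
  cell(6,8) bab: ∅
  cell(0,3) bbaa: {X4}  orig:{}
  cell(1,4) baab: {A}
  cell(2,5) aaba: ∅
  cell(3,6) abab: ∅
  cell(4,7) baba: ∅
  cell(5,8) abab: ∅
  cell(0,4) bbaab: {S}
  cell(1,5) baaba: ∅
  cell(2,6) aabab: ∅
  cell(3,7) ababa: ∅
  cell(4,8) babab: ∅
  cell(0,5) bbaaba: ∅
  cell(1,6) baabab: {A}
  cell(2,7) aababa: ∅
  cell(3,8) ababab: ∅
  cell(0,6) bbaabab: {S}
  cell(1,7) baababa: ∅
  cell(2,8) aababab: ∅
  cell(0,7) bbaababa: ∅
  cell(1,8) baababab: {A}
  cell(0,8) bbaababab: {S}

S ∈ T[0,8] ⇒ YES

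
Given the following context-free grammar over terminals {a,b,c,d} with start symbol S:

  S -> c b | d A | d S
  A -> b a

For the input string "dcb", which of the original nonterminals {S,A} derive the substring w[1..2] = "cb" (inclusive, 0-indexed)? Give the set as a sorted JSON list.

CNF form of G:
  S -> T2 T0 | T3 A | T3 S
  A -> T0 T1
  T0 -> b
  T1 -> a
  T2 -> c
  T3 -> d

CYK fill (cells [i..j] with 1 ≤ i ≤ j ≤ 2 only):
  T[1,1] 'c' = {T2}  orig:{}
  T[2,2] 'b' = {T0}  orig:{}
  T[1,2] 'cb' = {S}

Original NTs in T[1,2] deriving "cb": ["S"]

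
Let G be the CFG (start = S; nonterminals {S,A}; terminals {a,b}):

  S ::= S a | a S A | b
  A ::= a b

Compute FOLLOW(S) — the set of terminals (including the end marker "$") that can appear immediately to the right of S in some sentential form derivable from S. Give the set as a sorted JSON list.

FIRST iteration:
round 1:
  A via A→a b: +{a}
  S via S→a S A: +{a}
  S via S→b: +{b}
  FIRST[S]={a,b}  FIRST[A]={a}
round 2: (stable)
  FIRST[S]={a,b}  FIRST[A]={a}

FOLLOW iteration:
initialize: $ ∈ FOLLOW(S)
[1]
  S→S a: FOLLOW(S) ⊇ FIRST(a) = {a}; new: +{a}
  S→a S A: FOLLOW(A) ⊇ FOLLOW(S) ⊇ {$,a}; new: +{$,a}
  FOLLOW(S)={$,a}  FOLLOW(A)={$,a}
[2] (no change)
  FOLLOW(S)={$,a}  FOLLOW(A)={$,a}

FOLLOW(S) = ["$", "a"]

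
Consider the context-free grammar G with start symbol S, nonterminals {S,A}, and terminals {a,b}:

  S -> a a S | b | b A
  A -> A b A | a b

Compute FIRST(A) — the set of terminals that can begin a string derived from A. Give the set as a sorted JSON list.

FIRST sets, iterate to fixpoint:
round 1:
  A via A→a b: +{a}
  S via S→a a S: +{a}
  S via S→b: +{b}
  S: {a,b}  A: {a}
round 2: — fixpoint
  S: {a,b}  A: {a}

FIRST(A) = ["a"]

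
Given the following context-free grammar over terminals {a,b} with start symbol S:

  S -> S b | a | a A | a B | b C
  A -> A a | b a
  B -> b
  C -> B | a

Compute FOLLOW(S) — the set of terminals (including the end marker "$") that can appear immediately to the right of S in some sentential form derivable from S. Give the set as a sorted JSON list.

FIRST iteration:
round 1:
  A via A→b a: +{b}
  B via B→b: +{b}
  C via C→B: +{b}
  C via C→a: +{a}
  S via S→a: +{a}
  S via S→b C: +{b}
  S: {a,b}  A: {b}  B: {b}  C: {a,b}
round 2: (stable)
  S: {a,b}  A: {b}  B: {b}  C: {a,b}

Compute FOLLOW by fixpoint:
seed FOLLOW(S) with $
round 1:
  A→A a: FOLLOW(A) ⊇ FIRST(a) = {a}; new: +{a}
  S→S b: FOLLOW(S) ⊇ FIRST(b) = {b}; new: +{b}
  S→a A: FOLLOW(A) ⊇ FOLLOW(S) ⊇ {$,b}; new: +{$,b}
  S→a B: FOLLOW(B) ⊇ FOLLOW(S) ⊇ {$,b}; new: +{$,b}
  S→b C: FOLLOW(C) ⊇ FOLLOW(S) ⊇ {$,b}; new: +{$,b}
  S: {$,b}  A: {$,a,b}  B: {$,b}  C: {$,b}
round 2: done
  S: {$,b}  A: {$,a,b}  B: {$,b}  C: {$,b}

FOLLOW(S) = ["$", "b"]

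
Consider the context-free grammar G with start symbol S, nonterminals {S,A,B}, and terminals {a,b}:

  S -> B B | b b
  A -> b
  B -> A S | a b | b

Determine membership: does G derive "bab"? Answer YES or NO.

CNF form of G:
  S -> B B | T1 T1
  A -> b
  B -> A S | T0 T1 | b
  T0 -> a
  T1 -> b

CYK fill:
  T[0,0] 'b' = {A,B,T1}  orig:{A,B}
  T[1,1] 'a' = {T0}  orig:{}
  T[2,2] 'b' = {A,B,T1}  orig:{A,B}
  T[0,1] 'ba' = ∅
  T[1,2] 'ab' = {B}
  T[0,2] 'bab' = {S}

S ∈ T[0,2] ⇒ YES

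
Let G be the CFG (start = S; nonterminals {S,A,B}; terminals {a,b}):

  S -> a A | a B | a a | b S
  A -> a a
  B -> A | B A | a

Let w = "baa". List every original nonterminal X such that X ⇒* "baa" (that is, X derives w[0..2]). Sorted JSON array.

CNF form of G:
  S -> T0 A | T0 B | T0 T0 | T1 S
  A -> T0 T0
  B -> B A | T0 T0 | a
  T0 -> a
  T1 -> b

CYK table (by increasing span) (cells [i..j] with 0 ≤ i ≤ j ≤ 2 only):
  [0..0]={T1}  "b"  orig:{}
  [1..1]={B,T0}  "a"  orig:{B}
  [2..2]={B,T0}  "a"  orig:{B}
  [0..1]=∅  "ba"
  [1..2]={A,B,S}  "aa"
  [0..2]={S}  "baa"

Original NTs in T[0,2] deriving "baa": ["S"]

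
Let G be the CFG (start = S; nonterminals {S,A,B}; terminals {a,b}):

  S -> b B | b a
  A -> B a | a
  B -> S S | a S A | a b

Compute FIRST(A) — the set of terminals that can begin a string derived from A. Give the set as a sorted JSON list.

FIRST iteration:
[1]
  A via A→a: +{a}
  B via B→a S A: +{a}
  S via S→b B: +{b}
  FIRST(S)={b}  FIRST(A)={a}  FIRST(B)={a}
[2]
  B via B→S S: +{b}
  FIRST(S)={b}  FIRST(A)={a}  FIRST(B)={a,b}
[3]
  A via A→B a: +{b}
  FIRST(S)={b}  FIRST(A)={a,b}  FIRST(B)={a,b}
[4] done
  FIRST(S)={b}  FIRST(A)={a,b}  FIRST(B)={a,b}

FIRST(A) = ["a", "b"]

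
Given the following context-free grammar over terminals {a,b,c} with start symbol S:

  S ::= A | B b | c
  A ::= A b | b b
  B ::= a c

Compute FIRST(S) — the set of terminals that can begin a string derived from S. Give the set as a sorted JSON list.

FIRST iteration:
[1]
  A via A→b b: +{b}
  B via B→a c: +{a}
  S via S→A: +{b}
  S via S→B b: +{a}
  S via S→c: +{c}
  S: {a,b,c}  A: {b}  B: {a}
[2] (no change)
  S: {a,b,c}  A: {b}  B: {a}

FIRST(S) = ["a", "b", "c"]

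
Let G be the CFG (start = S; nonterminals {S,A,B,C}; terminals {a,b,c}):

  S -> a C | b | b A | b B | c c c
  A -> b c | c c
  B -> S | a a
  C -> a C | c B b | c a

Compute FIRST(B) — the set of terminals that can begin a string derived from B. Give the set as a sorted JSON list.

FIRST iteration:
round 1:
  A via A→b c: +{b}
  A via A→c c: +{c}
  B via B→a a: +{a}
  C via C→a C: +{a}
  C via C→c B b: +{c}
  S via S→a C: +{a}
  S via S→b: +{b}
  S via S→c c c: +{c}
  S: {a,b,c}  A: {b,c}  B: {a}  C: {a,c}
round 2:
  B via B→S: +{b,c}
  S: {a,b,c}  A: {b,c}  B: {a,b,c}  C: {a,c}
round 3: (stable)
  S: {a,b,c}  A: {b,c}  B: {a,b,c}  C: {a,c}

FIRST(B) = ["a", "b", "c"]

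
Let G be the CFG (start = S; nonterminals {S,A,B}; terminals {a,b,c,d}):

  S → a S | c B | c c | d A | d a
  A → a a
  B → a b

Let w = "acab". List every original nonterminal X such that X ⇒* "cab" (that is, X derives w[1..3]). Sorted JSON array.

CNF form of G:
  S -> T0 S | T2 B | T2 T2 | T3 A | T3 T0
  A -> T0 T0
  B -> T0 T1
  T0 -> a
  T1 -> b
  T2 -> c
  T3 -> d

CYK table (by increasing span) (cells [i..j] with 1 ≤ i ≤ j ≤ 3 only):
  cell(1,1) c: {T2}  orig:{}
  cell(2,2) a: {T0}  orig:{}
  cell(3,3) b: {T1}  orig:{}
  cell(1,2) ca: ∅
  cell(2,3) ab: {B}
  cell(1,3) cab: {S}

Original NTs in T[1,3] deriving "cab": ["S"]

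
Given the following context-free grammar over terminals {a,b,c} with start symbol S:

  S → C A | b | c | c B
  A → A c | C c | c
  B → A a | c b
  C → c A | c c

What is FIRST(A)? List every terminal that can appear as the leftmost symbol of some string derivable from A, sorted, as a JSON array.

FIRST iteration:
iter 1:
  A via A→c: +{c}
  B via B→A a: +{c}
  C via C→c A: +{c}
  S via S→C A: +{c}
  S via S→b: +{b}
  FIRST[S]={b,c}  FIRST[A]={c}  FIRST[B]={c}  FIRST[C]={c}
iter 2: (no change)
  FIRST[S]={b,c}  FIRST[A]={c}  FIRST[B]={c}  FIRST[C]={c}

FIRST(A) = ["c"]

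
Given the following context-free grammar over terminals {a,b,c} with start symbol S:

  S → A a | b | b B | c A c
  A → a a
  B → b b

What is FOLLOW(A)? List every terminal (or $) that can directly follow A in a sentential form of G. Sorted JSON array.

Compute FIRST by fixpoint:
[1]
  A via A→a a: +{a}
  B via B→b b: +{b}
  S via S→A a: +{a}
  S via S→b: +{b}
  S via S→c A c: +{c}
  FIRST(S)={a,b,c}  FIRST(A)={a}  FIRST(B)={b}
[2] (no change)
  FIRST(S)={a,b,c}  FIRST(A)={a}  FIRST(B)={b}

FOLLOW sets:
seed FOLLOW(S) with $
round 1:
  S→A a: FOLLOW(A) ⊇ FIRST(a) = {a}; new: +{a}
  S→b B: FOLLOW(B) ⊇ FOLLOW(S) ⊇ {$}; new: +{$}
  S→c A c: FOLLOW(A) ⊇ FIRST(c) = {c}; new: +{c}
  FOLLOW[S]={$}  FOLLOW[A]={a,c}  FOLLOW[B]={$}
round 2: (stable)
  FOLLOW[S]={$}  FOLLOW[A]={a,c}  FOLLOW[B]={$}

FOLLOW(A) = ["a", "c"]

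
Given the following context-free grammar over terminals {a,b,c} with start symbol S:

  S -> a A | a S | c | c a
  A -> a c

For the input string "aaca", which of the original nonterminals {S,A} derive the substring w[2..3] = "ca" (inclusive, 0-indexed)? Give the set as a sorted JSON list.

CNF form of G:
  S -> T0 A | T0 S | T1 T0 | c
  A -> T0 T1
  T0 -> a
  T1 -> c

CYK fill (cells [i..j] with 2 ≤ i ≤ j ≤ 3 only):
  [2..2]={S,T1}  "c"  orig:{S}
  [3..3]={T0}  "a"  orig:{}
  [2..3]={S}  "ca"

Original NTs in T[2,3] deriving "ca": ["S"]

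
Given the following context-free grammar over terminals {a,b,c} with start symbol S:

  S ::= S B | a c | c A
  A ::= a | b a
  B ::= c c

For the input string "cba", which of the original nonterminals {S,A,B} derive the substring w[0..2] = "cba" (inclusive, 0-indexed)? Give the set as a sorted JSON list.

Convert to CNF:
  S -> S B | T1 T2 | T2 A
  A -> T0 T1 | a
  B -> T2 T2
  T0 -> b
  T1 -> a
  T2 -> c

CYK fill, restricted to cells inside w[0..2]:
  cell(0,0) c: {T2}  orig:{}
  cell(1,1) b: {T0}  orig:{}
  cell(2,2) a: {A,T1}  orig:{A}
  cell(0,1) cb: ∅
  cell(1,2) ba: {A}
  cell(0,2) cba: {S}

Original NTs in T[0,2] deriving "cba": ["S"]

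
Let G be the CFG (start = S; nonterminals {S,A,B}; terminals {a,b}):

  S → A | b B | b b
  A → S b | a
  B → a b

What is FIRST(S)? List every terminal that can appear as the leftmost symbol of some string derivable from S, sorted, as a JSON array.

FIRST iteration:
round 1:
  A via A→a: +{a}
  B via B→a b: +{a}
  S via S→A: +{a}
  S via S→b B: +{b}
  S: {a,b}  A: {a}  B: {a}
round 2:
  A via A→S b: +{b}
  S: {a,b}  A: {a,b}  B: {a}
round 3: — fixpoint
  S: {a,b}  A: {a,b}  B: {a}

FIRST(S) = ["a", "b"]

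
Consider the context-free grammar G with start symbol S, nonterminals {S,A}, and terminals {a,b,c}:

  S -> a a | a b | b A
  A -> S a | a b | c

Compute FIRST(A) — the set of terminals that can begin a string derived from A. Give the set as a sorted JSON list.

FIRST iteration:
iter 1:
  A via A→a b: +{a}
  A via A→c: +{c}
  S via S→a a: +{a}
  S via S→b A: +{b}
  FIRST(S)={a,b}  FIRST(A)={a,c}
iter 2:
  A via A→S a: +{b}
  FIRST(S)={a,b}  FIRST(A)={a,b,c}
iter 3: (stable)
  FIRST(S)={a,b}  FIRST(A)={a,b,c}

FIRST(A) = ["a", "b", "c"]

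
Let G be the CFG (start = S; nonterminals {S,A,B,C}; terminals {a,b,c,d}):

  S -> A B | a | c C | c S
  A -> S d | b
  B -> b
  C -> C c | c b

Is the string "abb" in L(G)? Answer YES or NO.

Convert to CNF:
  S -> A B | T1 C | T1 S | a
  A -> S T0 | b
  B -> b
  C -> C T1 | T1 T2
  T0 -> d
  T1 -> c
  T2 -> b

Fill CYK table bottom-up:
  cell(0,0) a: {S}
  cell(1,1) b: {A,B,T2}  orig:{A,B}
  cell(2,2) b: {A,B,T2}  orig:{A,B}
  cell(0,1) ab: ∅
  cell(1,2) bb: {S}
  cell(0,2) abb: ∅

S ∉ T[0,2] ⇒ NO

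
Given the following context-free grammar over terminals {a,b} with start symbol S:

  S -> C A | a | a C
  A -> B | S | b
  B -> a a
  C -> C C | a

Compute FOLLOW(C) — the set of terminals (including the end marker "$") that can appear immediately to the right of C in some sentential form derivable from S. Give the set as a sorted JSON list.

FIRST sets, iterate to fixpoint:
iter 1:
  A via A→b: +{b}
  B via B→a a: +{a}
  C via C→a: +{a}
  S via S→C A: +{a}
  FIRST(S)={a}  FIRST(A)={b}  FIRST(B)={a}  FIRST(C)={a}
iter 2:
  A via A→B: +{a}
  FIRST(S)={a}  FIRST(A)={a,b}  FIRST(B)={a}  FIRST(C)={a}
iter 3: — fixpoint
  FIRST(S)={a}  FIRST(A)={a,b}  FIRST(B)={a}  FIRST(C)={a}

FOLLOW sets:
initialize: $ ∈ FOLLOW(S)
[1]
  C→C C: FOLLOW(C) ⊇ FIRST(C) = {a}; new: +{a}
  S→C A: FOLLOW(C) ⊇ FIRST(A) = {a,b}; new: +{b}
  S→C A: FOLLOW(A) ⊇ FOLLOW(S) ⊇ {$}; new: +{$}
  S→a C: FOLLOW(C) ⊇ FOLLOW(S) ⊇ {$}; new: +{$}
  FOLLOW(S)={$}  FOLLOW(A)={$}  FOLLOW(B)={}  FOLLOW(C)={$,a,b}
[2]
  A→B: FOLLOW(B) ⊇ FOLLOW(A) ⊇ {$}; new: +{$}
  FOLLOW(S)={$}  FOLLOW(A)={$}  FOLLOW(B)={$}  FOLLOW(C)={$,a,b}
[3] (no change)
  FOLLOW(S)={$}  FOLLOW(A)={$}  FOLLOW(B)={$}  FOLLOW(C)={$,a,b}

FOLLOW(C) = ["$", "a", "b"]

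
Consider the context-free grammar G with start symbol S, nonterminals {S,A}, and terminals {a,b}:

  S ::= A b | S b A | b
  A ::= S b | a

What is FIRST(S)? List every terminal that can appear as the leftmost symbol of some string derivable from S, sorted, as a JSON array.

Compute FIRST by fixpoint:
pass 1:
  A via A→a: +{a}
  S via S→A b: +{a}
  S via S→b: +{b}
  S: {a,b}  A: {a}
pass 2:
  A via A→S b: +{b}
  S: {a,b}  A: {a,b}
pass 3: (stable)
  S: {a,b}  A: {a,b}

FIRST(S) = ["a", "b"]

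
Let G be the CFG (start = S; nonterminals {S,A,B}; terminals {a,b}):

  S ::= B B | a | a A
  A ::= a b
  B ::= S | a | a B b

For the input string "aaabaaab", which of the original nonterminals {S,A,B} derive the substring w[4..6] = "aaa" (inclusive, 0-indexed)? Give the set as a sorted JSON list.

Convert to CNF:
  S -> B B | T0 A | a
  A -> T0 T1
  B -> B B | T0 A | T0 X2 | a
  T0 -> a
  T1 -> b
  X2 -> B T1

CYK table (by increasing span) (cells [i..j] with 4 ≤ i ≤ j ≤ 6 only):
  [4..4]={B,S,T0}  "a"  orig:{B,S}
  [5..5]={B,S,T0}  "a"  orig:{B,S}
  [6..6]={B,S,T0}  "a"  orig:{B,S}
  [4..5]={B,S}  "aa"
  [5..6]={B,S}  "aa"
  [4..6]={B,S}  "aaa"

Original NTs in T[4,6] deriving "aaa": ["B", "S"]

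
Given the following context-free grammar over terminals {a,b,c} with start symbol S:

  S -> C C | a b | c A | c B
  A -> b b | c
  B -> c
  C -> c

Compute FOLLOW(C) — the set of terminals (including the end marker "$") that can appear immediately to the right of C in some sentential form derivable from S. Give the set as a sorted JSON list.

FIRST iteration:
pass 1:
  A via A→b b: +{b}
  A via A→c: +{c}
  B via B→c: +{c}
  C via C→c: +{c}
  S via S→C C: +{c}
  S via S→a b: +{a}
  S: {a,c}  A: {b,c}  B: {c}  C: {c}
pass 2: done
  S: {a,c}  A: {b,c}  B: {c}  C: {c}

Compute FOLLOW by fixpoint:
FOLLOW(S) := {$}
pass 1:
  S→C C: FOLLOW(C) ⊇ FIRST(C) = {c}; new: +{c}
  S→C C: FOLLOW(C) ⊇ FOLLOW(S) ⊇ {$}; new: +{$}
  S→c A: FOLLOW(A) ⊇ FOLLOW(S) ⊇ {$}; new: +{$}
  S→c B: FOLLOW(B) ⊇ FOLLOW(S) ⊇ {$}; new: +{$}
  FOLLOW(S)={$}  FOLLOW(A)={$}  FOLLOW(B)={$}  FOLLOW(C)={$,c}
pass 2: (no change)
  FOLLOW(S)={$}  FOLLOW(A)={$}  FOLLOW(B)={$}  FOLLOW(C)={$,c}

FOLLOW(C) = ["$", "c"]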